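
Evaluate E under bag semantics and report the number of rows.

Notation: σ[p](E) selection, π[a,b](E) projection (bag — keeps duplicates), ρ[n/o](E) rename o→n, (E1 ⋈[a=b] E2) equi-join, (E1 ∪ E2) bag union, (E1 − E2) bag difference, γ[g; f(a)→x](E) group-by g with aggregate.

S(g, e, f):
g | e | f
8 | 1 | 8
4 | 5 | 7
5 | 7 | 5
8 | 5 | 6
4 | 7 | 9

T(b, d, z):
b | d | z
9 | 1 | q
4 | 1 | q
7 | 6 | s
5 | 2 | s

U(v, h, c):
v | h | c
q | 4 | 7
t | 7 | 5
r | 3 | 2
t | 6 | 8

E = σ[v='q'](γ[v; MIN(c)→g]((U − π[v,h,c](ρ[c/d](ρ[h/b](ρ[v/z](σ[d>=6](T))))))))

Per-node cardinality:
  U → 4
  T → 4
  σ[d>=6](T) → 1
  ρ[v/z](σ[d>=6](T)) → 1
  ρ[h/b](ρ[v/z](σ[d>=6](T))) → 1
  ρ[c/d](ρ[h/b](ρ[v/z](σ[d>=6](T)))) → 1
  π[v,h,c](ρ[c/d](ρ[h/b](ρ[v/z](σ[d>=6](T))))) → 1
  (U − π[v,h,c](ρ[c/d](ρ[h/b](ρ[v/z](σ[d>=6](T)))))) → 4
  γ[v; MIN(c)→g]((U − π[v,h,c](ρ[c/d](ρ[h/b](ρ[v/z](σ[d>=6](T))))))) → 3
  σ[v='q'](γ[v; MIN(c)→g]((U − π[v,h,c](ρ[c/d](ρ[h/b](ρ[v/z](σ[d>=6](T)))))))) → 1

|E| = 1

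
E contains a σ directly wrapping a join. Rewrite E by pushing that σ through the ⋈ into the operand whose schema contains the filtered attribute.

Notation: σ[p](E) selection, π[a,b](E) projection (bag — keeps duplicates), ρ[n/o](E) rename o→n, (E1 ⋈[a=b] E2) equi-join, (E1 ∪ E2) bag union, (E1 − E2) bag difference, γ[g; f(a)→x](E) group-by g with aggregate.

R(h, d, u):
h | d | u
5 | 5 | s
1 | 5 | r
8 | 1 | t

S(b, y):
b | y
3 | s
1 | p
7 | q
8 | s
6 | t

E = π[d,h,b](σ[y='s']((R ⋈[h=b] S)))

σ filters on y, owned by the right side.
E' = π[d,h,b]((R ⋈[h=b] σ[y='s'](S)))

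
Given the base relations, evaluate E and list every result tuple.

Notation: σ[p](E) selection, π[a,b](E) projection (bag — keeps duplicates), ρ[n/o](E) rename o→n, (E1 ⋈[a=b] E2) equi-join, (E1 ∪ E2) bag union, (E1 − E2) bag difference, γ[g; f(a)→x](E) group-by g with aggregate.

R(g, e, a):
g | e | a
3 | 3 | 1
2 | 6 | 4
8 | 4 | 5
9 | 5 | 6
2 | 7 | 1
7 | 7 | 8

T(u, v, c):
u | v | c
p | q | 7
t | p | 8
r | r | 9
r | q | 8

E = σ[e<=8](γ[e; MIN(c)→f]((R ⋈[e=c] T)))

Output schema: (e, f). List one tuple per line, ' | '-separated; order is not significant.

Subexpression sizes:
  R → 6
  T → 4
  (R ⋈[e=c] T) → 2
  γ[e; MIN(c)→f]((R ⋈[e=c] T)) → 1
  σ[e<=8](γ[e; MIN(c)→f]((R ⋈[e=c] T))) → 1

== RESULT ==
e | f
7 | 7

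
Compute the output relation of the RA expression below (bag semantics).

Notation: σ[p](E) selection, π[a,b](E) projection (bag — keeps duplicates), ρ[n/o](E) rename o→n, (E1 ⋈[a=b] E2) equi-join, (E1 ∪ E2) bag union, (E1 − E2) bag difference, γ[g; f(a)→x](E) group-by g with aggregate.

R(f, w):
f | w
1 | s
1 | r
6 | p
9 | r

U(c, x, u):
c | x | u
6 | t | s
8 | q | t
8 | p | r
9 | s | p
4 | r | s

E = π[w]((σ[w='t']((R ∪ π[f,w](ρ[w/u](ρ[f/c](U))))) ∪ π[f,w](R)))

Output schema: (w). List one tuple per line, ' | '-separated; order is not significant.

Stepwise |·|:
  R → 4
  U → 5
  ρ[f/c](U) → 5
  ρ[w/u](ρ[f/c](U)) → 5
  π[f,w](ρ[w/u](ρ[f/c](U))) → 5
  (R ∪ π[f,w](ρ[w/u](ρ[f/c](U)))) → 9
  σ[w='t']((R ∪ π[f,w](ρ[w/u](ρ[f/c](U))))) → 1
  R → 4
  π[f,w](R) → 4
  (σ[w='t']((R ∪ π[f,w](ρ[w/u](ρ[f/c](U))))) ∪ π[f,w](R)) → 5
  π[w]((σ[w='t']((R ∪ π[f,w](ρ[w/u](ρ[f/c](U))))) ∪ π[f,w](R))) → 5

== RESULT ==
w
p
r
r
s
t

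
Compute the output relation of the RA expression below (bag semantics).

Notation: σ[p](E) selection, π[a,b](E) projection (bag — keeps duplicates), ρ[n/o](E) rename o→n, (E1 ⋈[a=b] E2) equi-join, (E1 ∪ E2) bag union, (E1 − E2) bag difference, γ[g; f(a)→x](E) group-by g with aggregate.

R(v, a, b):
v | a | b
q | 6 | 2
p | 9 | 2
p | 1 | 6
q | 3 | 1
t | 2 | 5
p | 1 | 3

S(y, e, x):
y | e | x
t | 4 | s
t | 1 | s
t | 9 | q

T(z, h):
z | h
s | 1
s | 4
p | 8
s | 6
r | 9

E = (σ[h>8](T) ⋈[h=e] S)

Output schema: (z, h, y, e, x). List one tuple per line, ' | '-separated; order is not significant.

Subexpression sizes:
  T → 5
  σ[h>8](T) → 1
  S → 3
  (σ[h>8](T) ⋈[h=e] S) → 1

== RESULT ==
z | h | y | e | x
r | 9 | t | 9 | q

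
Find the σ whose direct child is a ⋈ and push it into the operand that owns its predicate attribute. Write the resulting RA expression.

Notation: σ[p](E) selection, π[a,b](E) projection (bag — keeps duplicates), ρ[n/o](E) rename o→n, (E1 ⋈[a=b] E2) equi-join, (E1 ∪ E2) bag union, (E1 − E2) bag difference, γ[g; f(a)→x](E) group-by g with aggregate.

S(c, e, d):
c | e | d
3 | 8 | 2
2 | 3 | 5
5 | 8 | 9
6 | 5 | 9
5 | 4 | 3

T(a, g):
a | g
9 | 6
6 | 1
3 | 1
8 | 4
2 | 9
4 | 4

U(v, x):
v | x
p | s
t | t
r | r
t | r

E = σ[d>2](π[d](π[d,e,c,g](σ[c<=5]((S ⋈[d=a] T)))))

σ filters on c, owned by the left side.
E' = σ[d>2](π[d](π[d,e,c,g]((σ[c<=5](S) ⋈[d=a] T))))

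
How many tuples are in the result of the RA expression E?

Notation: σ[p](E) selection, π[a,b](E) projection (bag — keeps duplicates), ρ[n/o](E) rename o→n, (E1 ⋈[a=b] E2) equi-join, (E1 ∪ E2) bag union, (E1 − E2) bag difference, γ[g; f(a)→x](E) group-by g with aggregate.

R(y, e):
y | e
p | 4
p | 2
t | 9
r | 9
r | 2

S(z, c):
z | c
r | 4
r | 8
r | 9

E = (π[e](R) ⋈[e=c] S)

Subexpression sizes:
  R → 5
  π[e](R) → 5
  S → 3
  (π[e](R) ⋈[e=c] S) → 3

|E| = 3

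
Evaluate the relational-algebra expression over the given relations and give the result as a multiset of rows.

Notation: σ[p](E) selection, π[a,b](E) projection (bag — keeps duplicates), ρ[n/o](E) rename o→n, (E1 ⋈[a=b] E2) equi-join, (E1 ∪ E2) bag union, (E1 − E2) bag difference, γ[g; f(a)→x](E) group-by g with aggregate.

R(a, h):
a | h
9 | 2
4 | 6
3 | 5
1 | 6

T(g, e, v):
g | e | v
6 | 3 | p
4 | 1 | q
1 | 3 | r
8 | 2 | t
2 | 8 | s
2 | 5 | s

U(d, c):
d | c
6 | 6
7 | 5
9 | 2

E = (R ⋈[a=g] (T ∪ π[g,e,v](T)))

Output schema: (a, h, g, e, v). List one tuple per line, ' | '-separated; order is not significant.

Per-node cardinality:
  R → 4
  T → 6
  T → 6
  π[g,e,v](T) → 6
  (T ∪ π[g,e,v](T)) → 12
  (R ⋈[a=g] (T ∪ π[g,e,v](T))) → 4

== RESULT ==
a | h | g | e | v
1 | 6 | 1 | 3 | r
1 | 6 | 1 | 3 | r
4 | 6 | 4 | 1 | q
4 | 6 | 4 | 1 | q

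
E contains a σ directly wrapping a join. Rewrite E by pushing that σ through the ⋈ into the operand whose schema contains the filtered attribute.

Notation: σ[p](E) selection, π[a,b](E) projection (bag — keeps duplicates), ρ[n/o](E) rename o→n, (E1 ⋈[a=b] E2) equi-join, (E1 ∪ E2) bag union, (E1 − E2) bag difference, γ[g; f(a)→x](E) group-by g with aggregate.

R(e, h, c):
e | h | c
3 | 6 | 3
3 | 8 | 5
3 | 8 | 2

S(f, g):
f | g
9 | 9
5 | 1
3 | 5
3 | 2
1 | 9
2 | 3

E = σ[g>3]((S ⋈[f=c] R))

σ filters on g, owned by the left side.
E' = (σ[g>3](S) ⋈[f=c] R)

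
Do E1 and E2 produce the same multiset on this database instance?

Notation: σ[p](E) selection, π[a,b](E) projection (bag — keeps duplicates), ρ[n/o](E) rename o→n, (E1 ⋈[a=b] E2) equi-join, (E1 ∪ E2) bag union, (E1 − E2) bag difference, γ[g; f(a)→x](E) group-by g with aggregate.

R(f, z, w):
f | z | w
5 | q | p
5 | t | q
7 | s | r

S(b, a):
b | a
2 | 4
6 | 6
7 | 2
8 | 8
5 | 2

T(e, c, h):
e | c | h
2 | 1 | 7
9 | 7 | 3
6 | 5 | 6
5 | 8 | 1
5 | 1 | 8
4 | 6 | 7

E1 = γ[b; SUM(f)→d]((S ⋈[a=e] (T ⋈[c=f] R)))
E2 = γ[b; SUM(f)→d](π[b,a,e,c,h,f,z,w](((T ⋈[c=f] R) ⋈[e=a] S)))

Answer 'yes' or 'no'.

E1 per-node cardinality:
  S → 5
  T → 6
  R → 3
  (T ⋈[c=f] R) → 3
  (S ⋈[a=e] (T ⋈[c=f] R)) → 2
  γ[b; SUM(f)→d]((S ⋈[a=e] (T ⋈[c=f] R))) → 1
E2 per-node cardinality:
  T → 6
  R → 3
  (T ⋈[c=f] R) → 3
  S → 5
  ((T ⋈[c=f] R) ⋈[e=a] S) → 2
  π[b,a,e,c,h,f,z,w](((T ⋈[c=f] R) ⋈[e=a] S)) → 2
  γ[b; SUM(f)→d](π[b,a,e,c,h,f,z,w](((T ⋈[c=f] R) ⋈[e=a] S))) → 1

E1 and E2 produce the same multiset:
b | d
6 | 10

yes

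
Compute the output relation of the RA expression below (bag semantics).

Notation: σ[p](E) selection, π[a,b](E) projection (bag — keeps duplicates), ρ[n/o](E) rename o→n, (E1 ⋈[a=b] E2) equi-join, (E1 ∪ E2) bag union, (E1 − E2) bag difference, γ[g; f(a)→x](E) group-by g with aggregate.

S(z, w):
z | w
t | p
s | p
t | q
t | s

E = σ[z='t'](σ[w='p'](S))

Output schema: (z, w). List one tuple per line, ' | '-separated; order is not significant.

Row counts bottom-up:
  S → 4
  σ[w='p'](S) → 2
  σ[z='t'](σ[w='p'](S)) → 1

== RESULT ==
z | w
t | p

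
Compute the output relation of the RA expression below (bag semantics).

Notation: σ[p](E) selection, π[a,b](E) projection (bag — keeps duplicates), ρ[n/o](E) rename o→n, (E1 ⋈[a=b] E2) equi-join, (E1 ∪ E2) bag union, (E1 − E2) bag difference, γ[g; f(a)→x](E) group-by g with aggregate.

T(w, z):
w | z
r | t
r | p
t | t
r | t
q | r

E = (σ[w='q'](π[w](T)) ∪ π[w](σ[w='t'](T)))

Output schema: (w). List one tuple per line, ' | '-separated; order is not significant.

Subexpression sizes:
  T → 5
  π[w](T) → 5
  σ[w='q'](π[w](T)) → 1
  T → 5
  σ[w='t'](T) → 1
  π[w](σ[w='t'](T)) → 1
  (σ[w='q'](π[w](T)) ∪ π[w](σ[w='t'](T))) → 2

== RESULT ==
w
q
t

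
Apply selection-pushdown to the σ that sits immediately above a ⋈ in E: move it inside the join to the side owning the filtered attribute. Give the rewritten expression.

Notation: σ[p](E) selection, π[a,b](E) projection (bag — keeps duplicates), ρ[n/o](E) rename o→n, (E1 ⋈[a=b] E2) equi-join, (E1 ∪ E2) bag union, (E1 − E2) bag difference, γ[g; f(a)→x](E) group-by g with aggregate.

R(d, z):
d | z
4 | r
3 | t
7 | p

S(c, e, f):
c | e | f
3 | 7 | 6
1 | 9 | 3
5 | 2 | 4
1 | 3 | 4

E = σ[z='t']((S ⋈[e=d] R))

σ filters on z, owned by the right side.
E' = (S ⋈[e=d] σ[z='t'](R))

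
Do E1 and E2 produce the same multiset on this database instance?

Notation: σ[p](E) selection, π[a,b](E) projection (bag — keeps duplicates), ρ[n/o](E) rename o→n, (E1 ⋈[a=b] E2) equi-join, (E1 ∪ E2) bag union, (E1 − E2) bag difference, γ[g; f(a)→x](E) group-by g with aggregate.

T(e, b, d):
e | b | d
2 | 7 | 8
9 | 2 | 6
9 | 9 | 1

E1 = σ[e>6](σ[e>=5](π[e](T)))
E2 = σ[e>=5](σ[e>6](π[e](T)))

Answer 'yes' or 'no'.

E1 subexpression sizes:
  T → 3
  π[e](T) → 3
  σ[e>=5](π[e](T)) → 2
  σ[e>6](σ[e>=5](π[e](T))) → 2
E2 subexpression sizes:
  T → 3
  π[e](T) → 3
  σ[e>6](π[e](T)) → 2
  σ[e>=5](σ[e>6](π[e](T))) → 2

E1 and E2 produce the same multiset:
e
9
9

yes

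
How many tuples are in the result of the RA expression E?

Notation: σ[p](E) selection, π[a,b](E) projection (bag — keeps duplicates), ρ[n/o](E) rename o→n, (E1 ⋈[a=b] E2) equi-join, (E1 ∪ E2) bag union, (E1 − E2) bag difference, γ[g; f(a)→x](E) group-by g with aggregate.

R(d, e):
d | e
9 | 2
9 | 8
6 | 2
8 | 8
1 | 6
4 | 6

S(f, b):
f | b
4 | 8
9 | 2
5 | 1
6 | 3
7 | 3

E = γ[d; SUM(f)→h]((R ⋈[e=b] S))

Subexpression sizes:
  R → 6
  S → 5
  (R ⋈[e=b] S) → 4
  γ[d; SUM(f)→h]((R ⋈[e=b] S)) → 3

|E| = 3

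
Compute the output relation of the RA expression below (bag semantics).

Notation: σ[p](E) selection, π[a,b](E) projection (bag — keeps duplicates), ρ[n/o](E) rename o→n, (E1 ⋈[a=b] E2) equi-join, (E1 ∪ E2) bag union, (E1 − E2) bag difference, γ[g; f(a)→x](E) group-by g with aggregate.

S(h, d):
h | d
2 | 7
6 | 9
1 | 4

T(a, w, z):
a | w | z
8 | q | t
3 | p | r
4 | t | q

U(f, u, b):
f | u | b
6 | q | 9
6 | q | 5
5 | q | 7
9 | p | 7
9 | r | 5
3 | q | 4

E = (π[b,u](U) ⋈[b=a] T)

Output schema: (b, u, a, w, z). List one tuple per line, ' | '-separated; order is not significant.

Stepwise |·|:
  U → 6
  π[b,u](U) → 6
  T → 3
  (π[b,u](U) ⋈[b=a] T) → 1

== RESULT ==
b | u | a | w | z
4 | q | 4 | t | q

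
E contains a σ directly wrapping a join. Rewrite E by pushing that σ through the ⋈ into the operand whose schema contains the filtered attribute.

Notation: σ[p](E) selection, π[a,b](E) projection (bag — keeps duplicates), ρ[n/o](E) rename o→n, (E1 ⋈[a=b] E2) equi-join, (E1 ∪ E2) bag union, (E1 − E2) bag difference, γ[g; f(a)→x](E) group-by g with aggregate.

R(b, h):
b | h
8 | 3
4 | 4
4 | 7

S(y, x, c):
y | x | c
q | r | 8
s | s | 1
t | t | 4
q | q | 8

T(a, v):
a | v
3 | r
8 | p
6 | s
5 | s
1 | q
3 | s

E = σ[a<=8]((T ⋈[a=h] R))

σ filters on a, owned by the left side.
E' = (σ[a<=8](T) ⋈[a=h] R)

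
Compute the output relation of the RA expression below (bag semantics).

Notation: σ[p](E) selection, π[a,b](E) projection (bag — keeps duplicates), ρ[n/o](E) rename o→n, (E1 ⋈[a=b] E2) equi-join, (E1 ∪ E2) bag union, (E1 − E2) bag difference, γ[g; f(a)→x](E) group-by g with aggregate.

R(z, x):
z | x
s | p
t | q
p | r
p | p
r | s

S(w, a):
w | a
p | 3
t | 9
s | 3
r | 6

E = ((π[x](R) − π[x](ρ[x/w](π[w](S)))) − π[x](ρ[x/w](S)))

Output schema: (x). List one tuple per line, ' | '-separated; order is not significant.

Subexpression sizes:
  R → 5
  π[x](R) → 5
  S → 4
  π[w](S) → 4
  ρ[x/w](π[w](S)) → 4
  π[x](ρ[x/w](π[w](S))) → 4
  (π[x](R) − π[x](ρ[x/w](π[w](S)))) → 2
  S → 4
  ρ[x/w](S) → 4
  π[x](ρ[x/w](S)) → 4
  ((π[x](R) − π[x](ρ[x/w](π[w](S)))) − π[x](ρ[x/w](S))) → 1

== RESULT ==
x
q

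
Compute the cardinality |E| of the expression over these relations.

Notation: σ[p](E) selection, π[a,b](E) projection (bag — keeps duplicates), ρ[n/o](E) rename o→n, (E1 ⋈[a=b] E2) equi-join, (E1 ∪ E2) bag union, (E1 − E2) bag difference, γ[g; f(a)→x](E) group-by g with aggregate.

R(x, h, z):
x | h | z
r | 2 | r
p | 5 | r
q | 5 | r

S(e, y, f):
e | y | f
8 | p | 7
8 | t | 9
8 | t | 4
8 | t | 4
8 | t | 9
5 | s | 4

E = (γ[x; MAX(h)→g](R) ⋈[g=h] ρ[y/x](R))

Subexpression sizes:
  R → 3
  γ[x; MAX(h)→g](R) → 3
  R → 3
  ρ[y/x](R) → 3
  (γ[x; MAX(h)→g](R) ⋈[g=h] ρ[y/x](R)) → 5

|E| = 5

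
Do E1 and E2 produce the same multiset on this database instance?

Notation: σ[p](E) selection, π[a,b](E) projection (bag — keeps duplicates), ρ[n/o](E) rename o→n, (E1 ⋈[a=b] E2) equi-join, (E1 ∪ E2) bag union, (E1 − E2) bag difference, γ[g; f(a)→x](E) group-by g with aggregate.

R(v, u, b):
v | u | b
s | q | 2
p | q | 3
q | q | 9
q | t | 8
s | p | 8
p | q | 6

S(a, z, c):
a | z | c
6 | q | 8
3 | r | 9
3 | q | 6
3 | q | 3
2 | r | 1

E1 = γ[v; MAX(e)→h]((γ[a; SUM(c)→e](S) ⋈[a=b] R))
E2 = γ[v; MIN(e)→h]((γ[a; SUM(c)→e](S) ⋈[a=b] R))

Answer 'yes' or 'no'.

E1 subexpression sizes:
  S → 5
  γ[a; SUM(c)→e](S) → 3
  R → 6
  (γ[a; SUM(c)→e](S) ⋈[a=b] R) → 3
  γ[v; MAX(e)→h]((γ[a; SUM(c)→e](S) ⋈[a=b] R)) → 2
E2 subexpression sizes:
  S → 5
  γ[a; SUM(c)→e](S) → 3
  R → 6
  (γ[a; SUM(c)→e](S) ⋈[a=b] R) → 3
  γ[v; MIN(e)→h]((γ[a; SUM(c)→e](S) ⋈[a=b] R)) → 2

E1 result:
v | h
p | 18
s | 1
E2 result:
v | h
p | 8
s | 1
Witness: ('p', 18) appears 1× in E1 but 0× in E2.

no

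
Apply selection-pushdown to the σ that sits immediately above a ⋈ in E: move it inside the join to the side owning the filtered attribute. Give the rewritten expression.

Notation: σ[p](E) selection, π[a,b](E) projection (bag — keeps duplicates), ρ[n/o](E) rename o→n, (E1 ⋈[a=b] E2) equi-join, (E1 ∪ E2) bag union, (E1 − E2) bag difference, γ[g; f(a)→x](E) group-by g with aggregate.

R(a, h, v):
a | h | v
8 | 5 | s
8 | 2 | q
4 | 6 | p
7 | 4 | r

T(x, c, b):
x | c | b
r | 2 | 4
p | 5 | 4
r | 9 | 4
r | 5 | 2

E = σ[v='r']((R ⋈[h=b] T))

σ filters on v, owned by the left side.
E' = (σ[v='r'](R) ⋈[h=b] T)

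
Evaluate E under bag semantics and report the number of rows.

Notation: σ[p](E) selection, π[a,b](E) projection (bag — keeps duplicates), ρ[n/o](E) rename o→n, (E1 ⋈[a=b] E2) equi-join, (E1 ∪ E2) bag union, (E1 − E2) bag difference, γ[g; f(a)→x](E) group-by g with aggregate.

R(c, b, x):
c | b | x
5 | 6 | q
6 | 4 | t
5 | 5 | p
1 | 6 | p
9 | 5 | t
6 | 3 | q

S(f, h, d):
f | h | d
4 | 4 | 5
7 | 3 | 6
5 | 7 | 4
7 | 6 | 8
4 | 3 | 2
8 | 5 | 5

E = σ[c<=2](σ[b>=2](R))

Stepwise |·|:
  R → 6
  σ[b>=2](R) → 6
  σ[c<=2](σ[b>=2](R)) → 1

|E| = 1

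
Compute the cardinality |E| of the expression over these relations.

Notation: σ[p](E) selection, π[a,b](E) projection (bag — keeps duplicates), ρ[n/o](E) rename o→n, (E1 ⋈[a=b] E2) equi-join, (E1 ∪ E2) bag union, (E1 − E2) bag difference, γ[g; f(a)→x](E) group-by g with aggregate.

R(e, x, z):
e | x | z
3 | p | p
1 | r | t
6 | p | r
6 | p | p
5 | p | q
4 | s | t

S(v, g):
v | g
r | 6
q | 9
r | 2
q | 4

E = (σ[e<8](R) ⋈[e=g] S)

Per-node cardinality:
  R → 6
  σ[e<8](R) → 6
  S → 4
  (σ[e<8](R) ⋈[e=g] S) → 3

|E| = 3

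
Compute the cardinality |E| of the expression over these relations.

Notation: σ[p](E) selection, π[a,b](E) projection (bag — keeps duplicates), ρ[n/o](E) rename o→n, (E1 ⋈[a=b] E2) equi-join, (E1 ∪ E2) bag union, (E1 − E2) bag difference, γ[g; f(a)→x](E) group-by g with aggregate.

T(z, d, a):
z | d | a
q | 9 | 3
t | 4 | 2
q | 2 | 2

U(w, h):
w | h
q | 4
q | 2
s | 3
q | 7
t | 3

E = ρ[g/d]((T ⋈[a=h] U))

Subexpression sizes:
  T → 3
  U → 5
  (T ⋈[a=h] U) → 4
  ρ[g/d]((T ⋈[a=h] U)) → 4

|E| = 4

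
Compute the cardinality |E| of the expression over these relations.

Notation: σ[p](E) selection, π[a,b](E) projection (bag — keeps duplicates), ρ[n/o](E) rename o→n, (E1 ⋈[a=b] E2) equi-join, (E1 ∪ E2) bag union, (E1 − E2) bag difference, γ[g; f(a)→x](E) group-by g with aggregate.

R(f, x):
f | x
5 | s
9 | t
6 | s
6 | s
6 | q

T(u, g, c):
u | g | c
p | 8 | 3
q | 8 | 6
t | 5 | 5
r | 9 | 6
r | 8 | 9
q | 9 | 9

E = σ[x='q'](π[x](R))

Stepwise |·|:
  R → 5
  π[x](R) → 5
  σ[x='q'](π[x](R)) → 1

|E| = 1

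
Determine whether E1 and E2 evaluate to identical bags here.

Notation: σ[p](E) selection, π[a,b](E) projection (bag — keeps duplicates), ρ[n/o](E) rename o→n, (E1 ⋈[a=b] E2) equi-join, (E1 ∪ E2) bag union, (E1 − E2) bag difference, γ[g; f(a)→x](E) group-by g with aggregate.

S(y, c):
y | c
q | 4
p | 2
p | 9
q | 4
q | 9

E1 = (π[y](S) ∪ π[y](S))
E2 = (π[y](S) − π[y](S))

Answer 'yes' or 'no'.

E1 per-node cardinality:
  S → 5
  π[y](S) → 5
  S → 5
  π[y](S) → 5
  (π[y](S) ∪ π[y](S)) → 10
E2 per-node cardinality:
  S → 5
  π[y](S) → 5
  S → 5
  π[y](S) → 5
  (π[y](S) − π[y](S)) → 0

E1 result:
y
p
p
p
p
q
q
q
q
q
q
E2 result:
y
(0 rows)
Witness: ('p',) appears 4× in E1 but 0× in E2.

no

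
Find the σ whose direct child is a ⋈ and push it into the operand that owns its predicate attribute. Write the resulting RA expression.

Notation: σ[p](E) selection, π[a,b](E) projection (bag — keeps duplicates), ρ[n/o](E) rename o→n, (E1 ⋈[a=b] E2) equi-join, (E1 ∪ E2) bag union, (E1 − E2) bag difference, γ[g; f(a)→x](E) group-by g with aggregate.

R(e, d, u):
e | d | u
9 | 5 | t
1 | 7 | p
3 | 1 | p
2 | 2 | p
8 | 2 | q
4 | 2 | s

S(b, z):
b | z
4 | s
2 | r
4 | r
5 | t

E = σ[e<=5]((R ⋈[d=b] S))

σ filters on e, owned by the left side.
E' = (σ[e<=5](R) ⋈[d=b] S)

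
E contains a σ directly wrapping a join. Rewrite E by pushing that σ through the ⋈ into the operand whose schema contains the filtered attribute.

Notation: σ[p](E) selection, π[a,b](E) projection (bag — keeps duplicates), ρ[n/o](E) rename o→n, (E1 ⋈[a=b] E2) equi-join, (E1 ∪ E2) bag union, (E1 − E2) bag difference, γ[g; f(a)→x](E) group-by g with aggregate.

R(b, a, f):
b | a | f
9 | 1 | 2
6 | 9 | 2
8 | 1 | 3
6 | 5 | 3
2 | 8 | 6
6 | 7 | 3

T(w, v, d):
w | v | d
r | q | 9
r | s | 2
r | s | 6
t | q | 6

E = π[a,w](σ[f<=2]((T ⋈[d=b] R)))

σ filters on f, owned by the right side.
E' = π[a,w]((T ⋈[d=b] σ[f<=2](R)))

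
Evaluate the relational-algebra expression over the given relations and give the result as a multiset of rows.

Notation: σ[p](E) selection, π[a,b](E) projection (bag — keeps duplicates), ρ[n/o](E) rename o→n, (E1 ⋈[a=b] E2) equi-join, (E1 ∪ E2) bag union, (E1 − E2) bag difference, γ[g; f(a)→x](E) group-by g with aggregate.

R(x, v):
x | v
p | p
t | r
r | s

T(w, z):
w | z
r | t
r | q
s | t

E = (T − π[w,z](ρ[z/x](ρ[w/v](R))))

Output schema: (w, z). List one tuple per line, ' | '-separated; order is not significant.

Per-node cardinality:
  T → 3
  R → 3
  ρ[w/v](R) → 3
  ρ[z/x](ρ[w/v](R)) → 3
  π[w,z](ρ[z/x](ρ[w/v](R))) → 3
  (T − π[w,z](ρ[z/x](ρ[w/v](R)))) → 2

== RESULT ==
w | z
r | q
s | t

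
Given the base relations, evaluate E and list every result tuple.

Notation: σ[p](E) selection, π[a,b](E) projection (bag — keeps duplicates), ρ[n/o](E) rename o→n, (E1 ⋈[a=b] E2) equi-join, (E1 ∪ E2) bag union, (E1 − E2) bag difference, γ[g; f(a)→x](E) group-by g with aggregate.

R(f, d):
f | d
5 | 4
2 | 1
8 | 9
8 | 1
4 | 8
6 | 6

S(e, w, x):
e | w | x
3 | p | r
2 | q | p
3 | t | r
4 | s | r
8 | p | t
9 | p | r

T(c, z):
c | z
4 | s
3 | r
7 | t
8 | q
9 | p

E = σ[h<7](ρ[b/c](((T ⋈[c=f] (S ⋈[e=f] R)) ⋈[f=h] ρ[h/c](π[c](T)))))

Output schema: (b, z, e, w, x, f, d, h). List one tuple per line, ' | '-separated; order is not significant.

Per-node cardinality:
  T → 5
  S → 6
  R → 6
  (S ⋈[e=f] R) → 4
  (T ⋈[c=f] (S ⋈[e=f] R)) → 3
  T → 5
  π[c](T) → 5
  ρ[h/c](π[c](T)) → 5
  ((T ⋈[c=f] (S ⋈[e=f] R)) ⋈[f=h] ρ[h/c](π[c](T))) → 3
  ρ[b/c](((T ⋈[c=f] (S ⋈[e=f] R)) ⋈[f=h] ρ[h/c](π[c](T)))) → 3
  σ[h<7](ρ[b/c](((T ⋈[c=f] (S ⋈[e=f] R)) ⋈[f=h] ρ[h/c](π[c](T))))) → 1

== RESULT ==
b | z | e | w | x | f | d | h
4 | s | 4 | s | r | 4 | 8 | 4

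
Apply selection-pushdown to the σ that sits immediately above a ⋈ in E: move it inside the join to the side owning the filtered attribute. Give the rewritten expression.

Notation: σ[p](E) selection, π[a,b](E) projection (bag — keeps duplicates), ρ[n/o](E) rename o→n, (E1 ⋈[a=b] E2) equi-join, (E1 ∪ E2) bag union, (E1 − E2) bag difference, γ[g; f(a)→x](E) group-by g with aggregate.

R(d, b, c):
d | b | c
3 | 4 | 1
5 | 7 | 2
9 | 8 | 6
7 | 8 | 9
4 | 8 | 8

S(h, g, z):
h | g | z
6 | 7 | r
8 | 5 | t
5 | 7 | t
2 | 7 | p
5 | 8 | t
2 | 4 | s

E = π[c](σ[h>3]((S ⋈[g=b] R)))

σ filters on h, owned by the left side.
E' = π[c]((σ[h>3](S) ⋈[g=b] R))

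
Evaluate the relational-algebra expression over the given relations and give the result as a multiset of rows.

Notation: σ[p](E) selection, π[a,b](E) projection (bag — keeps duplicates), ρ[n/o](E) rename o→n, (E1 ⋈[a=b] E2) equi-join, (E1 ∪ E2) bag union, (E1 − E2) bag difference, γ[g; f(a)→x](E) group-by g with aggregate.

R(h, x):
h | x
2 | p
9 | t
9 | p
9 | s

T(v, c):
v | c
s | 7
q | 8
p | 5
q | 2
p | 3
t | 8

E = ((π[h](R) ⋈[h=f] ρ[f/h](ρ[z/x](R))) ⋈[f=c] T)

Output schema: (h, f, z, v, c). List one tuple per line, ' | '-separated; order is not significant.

Row counts bottom-up:
  R → 4
  π[h](R) → 4
  R → 4
  ρ[z/x](R) → 4
  ρ[f/h](ρ[z/x](R)) → 4
  (π[h](R) ⋈[h=f] ρ[f/h](ρ[z/x](R))) → 10
  T → 6
  ((π[h](R) ⋈[h=f] ρ[f/h](ρ[z/x](R))) ⋈[f=c] T) → 1

== RESULT ==
h | f | z | v | c
2 | 2 | p | q | 2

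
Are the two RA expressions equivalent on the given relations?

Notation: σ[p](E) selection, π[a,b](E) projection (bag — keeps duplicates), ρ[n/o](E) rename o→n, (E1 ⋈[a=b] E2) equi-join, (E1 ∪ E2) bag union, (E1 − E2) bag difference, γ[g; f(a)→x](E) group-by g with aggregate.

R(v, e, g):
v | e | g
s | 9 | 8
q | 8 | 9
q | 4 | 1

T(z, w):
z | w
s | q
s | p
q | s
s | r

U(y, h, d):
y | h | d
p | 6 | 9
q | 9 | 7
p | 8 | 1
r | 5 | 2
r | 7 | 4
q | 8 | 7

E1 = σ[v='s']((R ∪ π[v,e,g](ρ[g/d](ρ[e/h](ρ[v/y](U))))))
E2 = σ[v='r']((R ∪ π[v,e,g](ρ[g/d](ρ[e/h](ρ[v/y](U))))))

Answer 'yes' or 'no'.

E1 subexpression sizes:
  R → 3
  U → 6
  ρ[v/y](U) → 6
  ρ[e/h](ρ[v/y](U)) → 6
  ρ[g/d](ρ[e/h](ρ[v/y](U))) → 6
  π[v,e,g](ρ[g/d](ρ[e/h](ρ[v/y](U)))) → 6
  (R ∪ π[v,e,g](ρ[g/d](ρ[e/h](ρ[v/y](U))))) → 9
  σ[v='s']((R ∪ π[v,e,g](ρ[g/d](ρ[e/h](ρ[v/y](U)))))) → 1
E2 subexpression sizes:
  R → 3
  U → 6
  ρ[v/y](U) → 6
  ρ[e/h](ρ[v/y](U)) → 6
  ρ[g/d](ρ[e/h](ρ[v/y](U))) → 6
  π[v,e,g](ρ[g/d](ρ[e/h](ρ[v/y](U)))) → 6
  (R ∪ π[v,e,g](ρ[g/d](ρ[e/h](ρ[v/y](U))))) → 9
  σ[v='r']((R ∪ π[v,e,g](ρ[g/d](ρ[e/h](ρ[v/y](U)))))) → 2

E1 result:
v | e | g
s | 9 | 8
E2 result:
v | e | g
r | 5 | 2
r | 7 | 4
Witness: ('s', 9, 8) appears 1× in E1 but 0× in E2.

no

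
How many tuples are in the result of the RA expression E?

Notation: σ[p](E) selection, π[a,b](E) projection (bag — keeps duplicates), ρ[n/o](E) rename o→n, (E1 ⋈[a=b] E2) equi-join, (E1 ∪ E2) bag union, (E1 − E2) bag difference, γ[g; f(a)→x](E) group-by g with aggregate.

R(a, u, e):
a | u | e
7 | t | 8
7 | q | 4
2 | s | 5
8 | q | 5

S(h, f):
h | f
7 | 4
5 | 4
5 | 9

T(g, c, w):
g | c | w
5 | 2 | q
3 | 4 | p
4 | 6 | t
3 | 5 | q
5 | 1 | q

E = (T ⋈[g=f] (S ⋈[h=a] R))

Subexpression sizes:
  T → 5
  S → 3
  R → 4
  (S ⋈[h=a] R) → 2
  (T ⋈[g=f] (S ⋈[h=a] R)) → 2

|E| = 2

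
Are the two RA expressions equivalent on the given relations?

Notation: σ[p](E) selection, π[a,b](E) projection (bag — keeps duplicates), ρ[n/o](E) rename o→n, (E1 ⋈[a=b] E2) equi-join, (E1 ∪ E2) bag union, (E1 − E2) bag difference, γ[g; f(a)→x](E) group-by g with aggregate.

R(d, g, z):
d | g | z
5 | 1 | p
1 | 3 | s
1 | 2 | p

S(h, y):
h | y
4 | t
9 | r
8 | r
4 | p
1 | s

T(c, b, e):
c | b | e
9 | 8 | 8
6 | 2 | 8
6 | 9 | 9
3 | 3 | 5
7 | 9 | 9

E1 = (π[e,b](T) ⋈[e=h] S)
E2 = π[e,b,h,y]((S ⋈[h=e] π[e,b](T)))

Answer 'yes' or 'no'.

E1 subexpression sizes:
  T → 5
  π[e,b](T) → 5
  S → 5
  (π[e,b](T) ⋈[e=h] S) → 4
E2 subexpression sizes:
  S → 5
  T → 5
  π[e,b](T) → 5
  (S ⋈[h=e] π[e,b](T)) → 4
  π[e,b,h,y]((S ⋈[h=e] π[e,b](T))) → 4

E1 and E2 produce the same multiset:
e | b | h | y
8 | 2 | 8 | r
8 | 8 | 8 | r
9 | 9 | 9 | r
9 | 9 | 9 | r

yes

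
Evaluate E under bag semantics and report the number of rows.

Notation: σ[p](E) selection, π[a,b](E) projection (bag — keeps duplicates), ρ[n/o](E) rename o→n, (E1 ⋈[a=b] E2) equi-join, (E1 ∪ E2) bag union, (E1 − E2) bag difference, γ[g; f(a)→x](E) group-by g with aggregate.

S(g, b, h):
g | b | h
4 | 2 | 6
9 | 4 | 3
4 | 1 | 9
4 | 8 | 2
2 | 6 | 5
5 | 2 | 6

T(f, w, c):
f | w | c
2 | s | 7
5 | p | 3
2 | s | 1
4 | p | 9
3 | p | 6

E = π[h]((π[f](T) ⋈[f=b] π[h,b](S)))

Subexpression sizes:
  T → 5
  π[f](T) → 5
  S → 6
  π[h,b](S) → 6
  (π[f](T) ⋈[f=b] π[h,b](S)) → 5
  π[h]((π[f](T) ⋈[f=b] π[h,b](S))) → 5

|E| = 5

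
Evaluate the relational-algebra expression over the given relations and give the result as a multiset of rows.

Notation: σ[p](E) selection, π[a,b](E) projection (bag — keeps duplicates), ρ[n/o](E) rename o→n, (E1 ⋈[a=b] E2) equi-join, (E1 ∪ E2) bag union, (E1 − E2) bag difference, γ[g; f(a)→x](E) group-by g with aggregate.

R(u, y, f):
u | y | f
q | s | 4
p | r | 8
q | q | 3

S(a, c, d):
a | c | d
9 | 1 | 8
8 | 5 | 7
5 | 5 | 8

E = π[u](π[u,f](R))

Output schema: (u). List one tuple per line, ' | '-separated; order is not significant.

Per-node cardinality:
  R → 3
  π[u,f](R) → 3
  π[u](π[u,f](R)) → 3

== RESULT ==
u
p
q
q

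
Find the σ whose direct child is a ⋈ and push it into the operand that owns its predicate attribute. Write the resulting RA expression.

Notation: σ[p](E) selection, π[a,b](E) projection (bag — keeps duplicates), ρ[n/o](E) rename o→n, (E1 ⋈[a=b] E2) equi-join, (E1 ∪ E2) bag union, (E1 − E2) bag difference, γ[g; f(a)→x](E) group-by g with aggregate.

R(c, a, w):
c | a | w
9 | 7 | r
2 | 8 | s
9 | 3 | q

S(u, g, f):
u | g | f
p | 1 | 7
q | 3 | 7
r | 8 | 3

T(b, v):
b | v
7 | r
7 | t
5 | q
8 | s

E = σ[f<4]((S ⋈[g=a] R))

σ filters on f, owned by the left side.
E' = (σ[f<4](S) ⋈[g=a] R)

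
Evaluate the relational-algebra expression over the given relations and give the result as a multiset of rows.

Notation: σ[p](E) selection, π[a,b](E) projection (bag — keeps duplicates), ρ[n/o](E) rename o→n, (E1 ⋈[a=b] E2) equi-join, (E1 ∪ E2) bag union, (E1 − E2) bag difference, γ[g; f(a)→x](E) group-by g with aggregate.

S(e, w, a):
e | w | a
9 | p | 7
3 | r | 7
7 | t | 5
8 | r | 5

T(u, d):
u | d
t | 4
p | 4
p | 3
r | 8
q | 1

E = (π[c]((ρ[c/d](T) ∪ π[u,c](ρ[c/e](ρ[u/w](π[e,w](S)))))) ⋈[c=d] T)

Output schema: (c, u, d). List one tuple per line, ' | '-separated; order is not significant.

Stepwise |·|:
  T → 5
  ρ[c/d](T) → 5
  S → 4
  π[e,w](S) → 4
  ρ[u/w](π[e,w](S)) → 4
  ρ[c/e](ρ[u/w](π[e,w](S))) → 4
  π[u,c](ρ[c/e](ρ[u/w](π[e,w](S)))) → 4
  (ρ[c/d](T) ∪ π[u,c](ρ[c/e](ρ[u/w](π[e,w](S))))) → 9
  π[c]((ρ[c/d](T) ∪ π[u,c](ρ[c/e](ρ[u/w](π[e,w](S)))))) → 9
  T → 5
  (π[c]((ρ[c/d](T) ∪ π[u,c](ρ[c/e](ρ[u/w](π[e,w](S)))))) ⋈[c=d] T) → 9

== RESULT ==
c | u | d
1 | q | 1
3 | p | 3
3 | p | 3
4 | p | 4
4 | p | 4
4 | t | 4
4 | t | 4
8 | r | 8
8 | r | 8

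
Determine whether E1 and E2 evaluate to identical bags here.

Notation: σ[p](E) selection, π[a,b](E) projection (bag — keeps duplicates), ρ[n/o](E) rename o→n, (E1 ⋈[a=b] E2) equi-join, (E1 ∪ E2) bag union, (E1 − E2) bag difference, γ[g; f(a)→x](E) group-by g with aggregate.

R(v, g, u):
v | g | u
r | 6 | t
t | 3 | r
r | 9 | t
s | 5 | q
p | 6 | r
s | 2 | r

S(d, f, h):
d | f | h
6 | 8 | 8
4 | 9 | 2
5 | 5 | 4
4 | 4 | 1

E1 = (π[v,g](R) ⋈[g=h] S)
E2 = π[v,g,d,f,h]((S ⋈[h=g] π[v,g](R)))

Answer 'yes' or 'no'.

E1 per-node cardinality:
  R → 6
  π[v,g](R) → 6
  S → 4
  (π[v,g](R) ⋈[g=h] S) → 1
E2 per-node cardinality:
  S → 4
  R → 6
  π[v,g](R) → 6
  (S ⋈[h=g] π[v,g](R)) → 1
  π[v,g,d,f,h]((S ⋈[h=g] π[v,g](R))) → 1

E1 and E2 produce the same multiset:
v | g | d | f | h
s | 2 | 4 | 9 | 2

yes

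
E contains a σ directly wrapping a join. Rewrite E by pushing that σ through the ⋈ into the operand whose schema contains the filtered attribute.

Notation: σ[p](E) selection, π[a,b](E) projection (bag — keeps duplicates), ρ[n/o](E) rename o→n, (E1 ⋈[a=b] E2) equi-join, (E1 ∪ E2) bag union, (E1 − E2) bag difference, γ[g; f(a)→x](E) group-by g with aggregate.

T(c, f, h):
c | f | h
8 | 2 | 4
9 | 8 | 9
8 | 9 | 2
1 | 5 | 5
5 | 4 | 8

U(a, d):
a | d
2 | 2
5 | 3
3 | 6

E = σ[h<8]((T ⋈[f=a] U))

σ filters on h, owned by the left side.
E' = (σ[h<8](T) ⋈[f=a] U)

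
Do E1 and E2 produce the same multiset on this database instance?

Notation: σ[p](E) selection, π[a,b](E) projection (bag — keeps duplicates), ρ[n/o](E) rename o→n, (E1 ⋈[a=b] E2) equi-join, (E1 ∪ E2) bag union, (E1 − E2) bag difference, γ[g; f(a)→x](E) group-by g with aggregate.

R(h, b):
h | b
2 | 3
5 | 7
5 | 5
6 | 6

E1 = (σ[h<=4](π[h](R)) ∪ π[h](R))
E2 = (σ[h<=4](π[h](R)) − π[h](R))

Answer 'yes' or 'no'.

E1 per-node cardinality:
  R → 4
  π[h](R) → 4
  σ[h<=4](π[h](R)) → 1
  R → 4
  π[h](R) → 4
  (σ[h<=4](π[h](R)) ∪ π[h](R)) → 5
E2 per-node cardinality:
  R → 4
  π[h](R) → 4
  σ[h<=4](π[h](R)) → 1
  R → 4
  π[h](R) → 4
  (σ[h<=4](π[h](R)) − π[h](R)) → 0

E1 result:
h
2
2
5
5
6
E2 result:
h
(0 rows)
Witness: (6,) appears 1× in E1 but 0× in E2.

no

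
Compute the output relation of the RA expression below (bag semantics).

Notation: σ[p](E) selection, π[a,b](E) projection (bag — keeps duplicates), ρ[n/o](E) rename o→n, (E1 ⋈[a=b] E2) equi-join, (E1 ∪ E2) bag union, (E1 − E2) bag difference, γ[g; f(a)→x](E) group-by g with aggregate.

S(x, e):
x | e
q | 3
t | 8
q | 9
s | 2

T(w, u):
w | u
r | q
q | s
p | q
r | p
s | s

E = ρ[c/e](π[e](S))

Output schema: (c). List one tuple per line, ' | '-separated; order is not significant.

Subexpression sizes:
  S → 4
  π[e](S) → 4
  ρ[c/e](π[e](S)) → 4

== RESULT ==
c
2
3
8
9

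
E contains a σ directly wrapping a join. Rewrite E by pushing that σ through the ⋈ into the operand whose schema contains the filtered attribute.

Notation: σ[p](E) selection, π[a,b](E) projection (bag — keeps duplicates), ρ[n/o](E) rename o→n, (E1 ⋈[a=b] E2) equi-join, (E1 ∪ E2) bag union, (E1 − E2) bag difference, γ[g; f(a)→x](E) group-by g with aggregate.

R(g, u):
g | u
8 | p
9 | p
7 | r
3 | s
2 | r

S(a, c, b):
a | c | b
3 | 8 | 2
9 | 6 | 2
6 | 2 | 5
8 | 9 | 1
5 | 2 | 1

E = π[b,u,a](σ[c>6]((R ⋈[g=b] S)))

σ filters on c, owned by the right side.
E' = π[b,u,a]((R ⋈[g=b] σ[c>6](S)))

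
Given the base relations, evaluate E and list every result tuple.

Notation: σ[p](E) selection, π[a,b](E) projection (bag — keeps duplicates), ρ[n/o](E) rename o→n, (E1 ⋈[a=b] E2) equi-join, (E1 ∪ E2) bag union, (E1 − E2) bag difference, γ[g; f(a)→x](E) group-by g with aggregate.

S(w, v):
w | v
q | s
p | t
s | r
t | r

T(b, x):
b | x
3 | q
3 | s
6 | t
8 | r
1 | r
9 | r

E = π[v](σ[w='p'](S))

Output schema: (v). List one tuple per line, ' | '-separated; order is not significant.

Per-node cardinality:
  S → 4
  σ[w='p'](S) → 1
  π[v](σ[w='p'](S)) → 1

== RESULT ==
v
t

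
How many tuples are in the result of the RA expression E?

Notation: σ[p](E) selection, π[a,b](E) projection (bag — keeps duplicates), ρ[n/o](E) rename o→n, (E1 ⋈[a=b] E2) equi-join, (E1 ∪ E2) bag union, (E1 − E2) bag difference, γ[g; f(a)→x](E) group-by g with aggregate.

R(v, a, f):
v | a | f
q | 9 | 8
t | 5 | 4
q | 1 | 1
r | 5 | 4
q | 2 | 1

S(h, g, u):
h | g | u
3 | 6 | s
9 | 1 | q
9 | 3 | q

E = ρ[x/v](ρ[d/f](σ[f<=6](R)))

Row counts bottom-up:
  R → 5
  σ[f<=6](R) → 4
  ρ[d/f](σ[f<=6](R)) → 4
  ρ[x/v](ρ[d/f](σ[f<=6](R))) → 4

|E| = 4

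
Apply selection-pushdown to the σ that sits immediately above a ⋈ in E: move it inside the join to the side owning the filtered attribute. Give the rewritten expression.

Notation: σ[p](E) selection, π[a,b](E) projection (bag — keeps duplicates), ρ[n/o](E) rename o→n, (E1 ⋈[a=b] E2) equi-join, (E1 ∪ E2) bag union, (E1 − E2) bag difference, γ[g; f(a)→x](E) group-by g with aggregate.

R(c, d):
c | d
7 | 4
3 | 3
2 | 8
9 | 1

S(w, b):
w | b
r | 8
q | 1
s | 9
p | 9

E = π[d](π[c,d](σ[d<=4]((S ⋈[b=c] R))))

σ filters on d, owned by the right side.
E' = π[d](π[c,d]((S ⋈[b=c] σ[d<=4](R))))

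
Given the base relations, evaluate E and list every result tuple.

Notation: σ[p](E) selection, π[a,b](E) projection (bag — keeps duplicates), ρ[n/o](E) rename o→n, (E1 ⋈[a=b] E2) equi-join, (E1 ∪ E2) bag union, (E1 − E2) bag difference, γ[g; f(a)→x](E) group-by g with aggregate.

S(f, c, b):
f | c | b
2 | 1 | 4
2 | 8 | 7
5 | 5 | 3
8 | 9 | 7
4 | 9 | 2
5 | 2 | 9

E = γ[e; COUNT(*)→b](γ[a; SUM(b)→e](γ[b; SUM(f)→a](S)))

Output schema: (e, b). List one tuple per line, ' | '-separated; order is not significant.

Row counts bottom-up:
  S → 6
  γ[b; SUM(f)→a](S) → 5
  γ[a; SUM(b)→e](γ[b; SUM(f)→a](S)) → 4
  γ[e; COUNT(*)→b](γ[a; SUM(b)→e](γ[b; SUM(f)→a](S))) → 4

== RESULT ==
e | b
2 | 1
4 | 1
7 | 1
12 | 1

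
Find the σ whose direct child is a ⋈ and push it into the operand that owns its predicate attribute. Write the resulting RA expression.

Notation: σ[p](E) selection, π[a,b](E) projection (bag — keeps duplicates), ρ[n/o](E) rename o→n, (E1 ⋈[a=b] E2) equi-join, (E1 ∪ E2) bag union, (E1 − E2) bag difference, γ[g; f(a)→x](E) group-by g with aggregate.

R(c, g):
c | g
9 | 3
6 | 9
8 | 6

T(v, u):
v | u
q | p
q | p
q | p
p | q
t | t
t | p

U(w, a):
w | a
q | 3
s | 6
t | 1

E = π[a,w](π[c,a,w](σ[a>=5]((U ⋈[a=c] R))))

σ filters on a, owned by the left side.
E' = π[a,w](π[c,a,w]((σ[a>=5](U) ⋈[a=c] R)))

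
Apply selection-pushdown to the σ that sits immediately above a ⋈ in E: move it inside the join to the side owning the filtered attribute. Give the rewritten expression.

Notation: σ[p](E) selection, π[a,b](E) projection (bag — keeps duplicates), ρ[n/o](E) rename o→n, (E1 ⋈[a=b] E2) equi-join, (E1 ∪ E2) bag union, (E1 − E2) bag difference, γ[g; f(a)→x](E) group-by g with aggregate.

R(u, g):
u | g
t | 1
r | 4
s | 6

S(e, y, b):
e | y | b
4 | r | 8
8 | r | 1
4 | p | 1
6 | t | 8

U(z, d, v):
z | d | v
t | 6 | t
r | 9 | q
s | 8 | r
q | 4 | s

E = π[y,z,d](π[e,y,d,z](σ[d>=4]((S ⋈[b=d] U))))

σ filters on d, owned by the right side.
E' = π[y,z,d](π[e,y,d,z]((S ⋈[b=d] σ[d>=4](U))))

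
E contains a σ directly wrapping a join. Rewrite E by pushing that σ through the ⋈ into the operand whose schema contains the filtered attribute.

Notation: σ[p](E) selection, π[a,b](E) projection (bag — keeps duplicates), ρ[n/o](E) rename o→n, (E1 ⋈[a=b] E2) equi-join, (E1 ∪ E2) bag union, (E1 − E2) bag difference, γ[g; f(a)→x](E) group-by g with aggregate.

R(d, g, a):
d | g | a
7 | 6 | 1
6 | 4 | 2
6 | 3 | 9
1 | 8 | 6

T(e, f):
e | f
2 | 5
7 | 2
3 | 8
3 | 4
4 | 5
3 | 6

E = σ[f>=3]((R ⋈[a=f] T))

σ filters on f, owned by the right side.
E' = (R ⋈[a=f] σ[f>=3](T))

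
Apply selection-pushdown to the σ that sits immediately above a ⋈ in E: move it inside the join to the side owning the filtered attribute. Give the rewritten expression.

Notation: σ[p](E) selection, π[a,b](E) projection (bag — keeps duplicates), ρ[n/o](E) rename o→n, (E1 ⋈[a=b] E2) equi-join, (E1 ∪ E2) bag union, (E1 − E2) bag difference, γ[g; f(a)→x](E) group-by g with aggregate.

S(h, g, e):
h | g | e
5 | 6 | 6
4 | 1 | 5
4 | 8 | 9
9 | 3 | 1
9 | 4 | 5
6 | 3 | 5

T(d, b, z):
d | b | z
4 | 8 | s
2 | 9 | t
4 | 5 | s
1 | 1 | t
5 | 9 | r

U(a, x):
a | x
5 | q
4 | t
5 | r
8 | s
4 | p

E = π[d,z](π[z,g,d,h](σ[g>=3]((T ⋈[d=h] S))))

σ filters on g, owned by the right side.
E' = π[d,z](π[z,g,d,h]((T ⋈[d=h] σ[g>=3](S))))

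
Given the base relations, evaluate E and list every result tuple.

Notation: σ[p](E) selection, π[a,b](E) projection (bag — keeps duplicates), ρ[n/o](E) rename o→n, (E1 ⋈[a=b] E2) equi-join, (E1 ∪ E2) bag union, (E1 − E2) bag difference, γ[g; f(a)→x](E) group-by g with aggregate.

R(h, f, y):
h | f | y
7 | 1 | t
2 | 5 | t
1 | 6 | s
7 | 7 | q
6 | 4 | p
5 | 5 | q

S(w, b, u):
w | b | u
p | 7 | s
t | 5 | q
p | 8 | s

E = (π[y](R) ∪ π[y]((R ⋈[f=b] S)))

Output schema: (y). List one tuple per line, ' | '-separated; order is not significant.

Per-node cardinality:
  R → 6
  π[y](R) → 6
  R → 6
  S → 3
  (R ⋈[f=b] S) → 3
  π[y]((R ⋈[f=b] S)) → 3
  (π[y](R) ∪ π[y]((R ⋈[f=b] S))) → 9

== RESULT ==
y
p
q
q
q
q
s
t
t
t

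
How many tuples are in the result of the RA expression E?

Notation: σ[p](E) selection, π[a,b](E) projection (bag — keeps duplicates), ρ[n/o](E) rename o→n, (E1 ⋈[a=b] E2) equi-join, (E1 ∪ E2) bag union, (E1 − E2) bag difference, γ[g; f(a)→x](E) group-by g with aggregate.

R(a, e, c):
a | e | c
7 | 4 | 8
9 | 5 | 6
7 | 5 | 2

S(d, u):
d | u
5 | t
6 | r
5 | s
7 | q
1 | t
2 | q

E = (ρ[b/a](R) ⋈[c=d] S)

Subexpression sizes:
  R → 3
  ρ[b/a](R) → 3
  S → 6
  (ρ[b/a](R) ⋈[c=d] S) → 2

|E| = 2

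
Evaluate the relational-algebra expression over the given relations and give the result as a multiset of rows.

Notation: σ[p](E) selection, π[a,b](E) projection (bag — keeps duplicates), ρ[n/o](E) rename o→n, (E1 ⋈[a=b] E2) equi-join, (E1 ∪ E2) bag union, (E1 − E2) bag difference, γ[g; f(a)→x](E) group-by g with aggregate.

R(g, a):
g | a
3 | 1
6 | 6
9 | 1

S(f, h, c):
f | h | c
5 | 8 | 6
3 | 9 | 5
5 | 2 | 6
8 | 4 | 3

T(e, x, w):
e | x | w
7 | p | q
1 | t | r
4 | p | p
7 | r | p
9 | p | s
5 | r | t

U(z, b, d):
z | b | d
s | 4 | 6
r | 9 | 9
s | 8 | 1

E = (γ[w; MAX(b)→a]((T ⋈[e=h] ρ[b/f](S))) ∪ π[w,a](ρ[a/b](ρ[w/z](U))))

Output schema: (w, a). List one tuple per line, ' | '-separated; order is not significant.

Subexpression sizes:
  T → 6
  S → 4
  ρ[b/f](S) → 4
  (T ⋈[e=h] ρ[b/f](S)) → 2
  γ[w; MAX(b)→a]((T ⋈[e=h] ρ[b/f](S))) → 2
  U → 3
  ρ[w/z](U) → 3
  ρ[a/b](ρ[w/z](U)) → 3
  π[w,a](ρ[a/b](ρ[w/z](U))) → 3
  (γ[w; MAX(b)→a]((T ⋈[e=h] ρ[b/f](S))) ∪ π[w,a](ρ[a/b](ρ[w/z](U)))) → 5

== RESULT ==
w | a
p | 8
r | 9
s | 3
s | 4
s | 8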